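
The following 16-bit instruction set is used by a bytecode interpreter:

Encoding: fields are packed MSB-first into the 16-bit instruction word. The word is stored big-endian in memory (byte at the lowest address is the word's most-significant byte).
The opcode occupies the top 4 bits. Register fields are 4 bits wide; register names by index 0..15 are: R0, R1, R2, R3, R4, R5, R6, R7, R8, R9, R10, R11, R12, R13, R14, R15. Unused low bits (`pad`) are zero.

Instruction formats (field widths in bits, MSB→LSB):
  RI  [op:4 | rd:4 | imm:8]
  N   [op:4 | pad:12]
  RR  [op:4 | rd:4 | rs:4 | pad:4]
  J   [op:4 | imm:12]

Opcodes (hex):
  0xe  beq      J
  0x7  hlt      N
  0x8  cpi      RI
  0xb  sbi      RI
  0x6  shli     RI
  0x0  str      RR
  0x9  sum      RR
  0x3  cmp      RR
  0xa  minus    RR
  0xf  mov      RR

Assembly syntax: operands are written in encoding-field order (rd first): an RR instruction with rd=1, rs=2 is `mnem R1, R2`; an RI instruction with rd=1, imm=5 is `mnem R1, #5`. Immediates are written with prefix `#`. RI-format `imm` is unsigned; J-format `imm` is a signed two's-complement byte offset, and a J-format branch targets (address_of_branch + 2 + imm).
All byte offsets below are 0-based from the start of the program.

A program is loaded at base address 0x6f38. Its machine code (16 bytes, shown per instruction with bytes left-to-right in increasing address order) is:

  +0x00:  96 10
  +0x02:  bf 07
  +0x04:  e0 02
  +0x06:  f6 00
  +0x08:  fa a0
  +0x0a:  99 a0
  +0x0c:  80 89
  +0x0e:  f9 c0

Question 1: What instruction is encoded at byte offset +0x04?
@+04  big-endian(e0 02) = 0xe002
  opcode bits[15:12]=0xe: beq/J
  [11:0] imm=2 = #2

beq #2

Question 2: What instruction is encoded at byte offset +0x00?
sum R6, R1

+0x00: 96 10 ⇒ word 0x9610 (big)
  opcode bits[15:12]=0x9: sum/RR
  rd: (w>>8)&0xf=0x6 → R6
  rs: (w>>4)&0xf=0x1 → R1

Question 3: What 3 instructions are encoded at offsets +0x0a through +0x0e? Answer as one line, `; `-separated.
sum R9, R10; cpi R0, #137; mov R9, R12

@+0a  big-endian(99 a0) = 0x99a0
  op=0x99a0>>12=0x9 ⇒ sum (RR)
  rd: (w>>8)&0xf=0x9 → R9
  rs: (w>>4)&0xf=0xa → R10
@+0c  big-endian(80 89) = 0x8089
  op=0x8089>>12=0x8 ⇒ cpi (RI)
  rd: (w>>8)&0xf=0x0 → R0
  imm: (w>>0)&0xff=0x89 → #137
@+0e  big-endian(f9 c0) = 0xf9c0
  op=0xf9c0>>12=0xf ⇒ mov (RR)
  rd: (w>>8)&0xf=0x9 → R9
  rs: (w>>4)&0xf=0xc → R12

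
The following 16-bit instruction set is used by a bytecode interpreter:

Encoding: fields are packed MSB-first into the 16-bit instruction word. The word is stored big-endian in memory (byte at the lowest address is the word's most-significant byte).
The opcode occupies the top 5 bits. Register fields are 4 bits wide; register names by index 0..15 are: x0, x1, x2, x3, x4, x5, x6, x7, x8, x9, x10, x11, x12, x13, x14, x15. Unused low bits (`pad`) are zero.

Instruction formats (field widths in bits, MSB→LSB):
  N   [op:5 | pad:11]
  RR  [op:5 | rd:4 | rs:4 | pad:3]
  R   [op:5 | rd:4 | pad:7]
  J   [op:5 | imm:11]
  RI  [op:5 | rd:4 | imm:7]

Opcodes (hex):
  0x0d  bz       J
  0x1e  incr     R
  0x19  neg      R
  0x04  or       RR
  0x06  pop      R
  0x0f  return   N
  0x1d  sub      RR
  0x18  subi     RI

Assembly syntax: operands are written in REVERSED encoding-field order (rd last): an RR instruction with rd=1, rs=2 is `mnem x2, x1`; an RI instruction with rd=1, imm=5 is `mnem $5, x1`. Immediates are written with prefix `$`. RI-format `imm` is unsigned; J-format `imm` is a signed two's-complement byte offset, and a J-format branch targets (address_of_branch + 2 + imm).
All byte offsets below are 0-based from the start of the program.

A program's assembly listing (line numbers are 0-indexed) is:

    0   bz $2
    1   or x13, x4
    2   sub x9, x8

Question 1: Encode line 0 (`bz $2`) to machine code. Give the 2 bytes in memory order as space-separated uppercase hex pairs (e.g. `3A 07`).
68 02

L0: bz op=0xd:5|imm=2:11 ⇒ 0x6802 ⇒ big 68 02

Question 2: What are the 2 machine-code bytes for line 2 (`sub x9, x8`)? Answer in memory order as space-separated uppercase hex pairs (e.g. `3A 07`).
EC 48

2. sub fields op=0x1d:5|rd=8:4|rs=9:4|pad=0:3 → word ec48h → ec 48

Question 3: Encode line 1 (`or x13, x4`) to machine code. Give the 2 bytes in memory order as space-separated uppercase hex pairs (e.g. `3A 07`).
line 1 (or): pack op=0x4:5|rd=4:4|rs=13:4|pad=0:3 = 0x2268; big→ 22 68

22 68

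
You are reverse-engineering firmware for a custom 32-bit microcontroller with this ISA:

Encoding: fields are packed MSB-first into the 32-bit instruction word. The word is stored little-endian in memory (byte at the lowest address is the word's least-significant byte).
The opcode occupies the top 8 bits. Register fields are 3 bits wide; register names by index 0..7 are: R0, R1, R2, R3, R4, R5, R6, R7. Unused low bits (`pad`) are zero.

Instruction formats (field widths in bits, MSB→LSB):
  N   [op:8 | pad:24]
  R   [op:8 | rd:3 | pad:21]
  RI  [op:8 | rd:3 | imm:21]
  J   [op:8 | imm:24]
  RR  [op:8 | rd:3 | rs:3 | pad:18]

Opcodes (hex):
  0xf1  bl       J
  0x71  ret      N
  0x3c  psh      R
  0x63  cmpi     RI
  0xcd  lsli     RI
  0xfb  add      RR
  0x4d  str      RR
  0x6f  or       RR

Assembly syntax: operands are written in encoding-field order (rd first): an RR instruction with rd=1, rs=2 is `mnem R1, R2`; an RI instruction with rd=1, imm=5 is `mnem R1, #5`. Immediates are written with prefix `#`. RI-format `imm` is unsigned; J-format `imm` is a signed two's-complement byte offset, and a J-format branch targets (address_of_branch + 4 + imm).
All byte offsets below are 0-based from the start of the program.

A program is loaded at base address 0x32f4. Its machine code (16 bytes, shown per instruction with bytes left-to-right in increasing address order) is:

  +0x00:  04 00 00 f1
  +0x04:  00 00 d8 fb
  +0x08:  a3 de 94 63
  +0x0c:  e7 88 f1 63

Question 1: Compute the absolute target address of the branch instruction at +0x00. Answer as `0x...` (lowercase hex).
0x32fc

off 0x00: read 04 00 00 f1 as little → 0xf1000004
  top 8b → 0xf1 → bl [J]
  imm@[23:0]=0x4 ⇒ #4
  target = base 0x32f4 + off 0x00 + 4 + imm 4 = 0x32fc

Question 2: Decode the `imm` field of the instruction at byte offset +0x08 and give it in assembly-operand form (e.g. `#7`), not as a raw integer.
#1367715

off 0x08: read a3 de 94 63 as little → 0x6394dea3
  top 8b → 0x63 → cmpi [RI]
  rd: (w>>21)&0x7=0x4 → R4
  imm: (w>>0)&0x1fffff=0x14dea3 → #1367715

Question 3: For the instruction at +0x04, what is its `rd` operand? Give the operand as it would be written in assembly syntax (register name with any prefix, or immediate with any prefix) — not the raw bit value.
[04] 00 00 d8 fb → 0xfbd80000
  opcode bits[31:24]=0xfb: add/RR
  [23:21] rd=6 = R6
  [20:18] rs=6 = R6

R6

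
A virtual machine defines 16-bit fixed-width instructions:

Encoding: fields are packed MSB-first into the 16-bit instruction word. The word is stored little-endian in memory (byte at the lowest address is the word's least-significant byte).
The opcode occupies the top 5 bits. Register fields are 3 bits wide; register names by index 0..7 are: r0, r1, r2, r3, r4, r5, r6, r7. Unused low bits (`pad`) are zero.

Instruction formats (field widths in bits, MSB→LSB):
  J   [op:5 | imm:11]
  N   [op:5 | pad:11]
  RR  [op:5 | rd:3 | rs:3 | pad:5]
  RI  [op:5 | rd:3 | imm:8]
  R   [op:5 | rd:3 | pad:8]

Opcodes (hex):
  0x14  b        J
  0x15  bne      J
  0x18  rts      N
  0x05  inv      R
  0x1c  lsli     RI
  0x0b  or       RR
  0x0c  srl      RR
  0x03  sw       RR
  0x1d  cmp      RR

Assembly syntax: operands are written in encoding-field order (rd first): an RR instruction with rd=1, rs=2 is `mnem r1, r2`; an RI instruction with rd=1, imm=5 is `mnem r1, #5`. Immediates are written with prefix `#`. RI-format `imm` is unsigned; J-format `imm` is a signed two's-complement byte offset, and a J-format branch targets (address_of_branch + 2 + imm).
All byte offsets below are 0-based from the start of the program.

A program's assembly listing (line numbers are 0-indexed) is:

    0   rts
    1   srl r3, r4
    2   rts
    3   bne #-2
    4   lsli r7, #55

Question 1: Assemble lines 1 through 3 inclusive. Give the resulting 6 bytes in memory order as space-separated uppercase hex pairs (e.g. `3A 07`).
L1: srl op=0xc:5|rd=3:3|rs=4:3|pad=0:5 ⇒ 0x6380 ⇒ little 80 63
L2: rts op=0x18:5|pad=0:11 ⇒ 0xc000 ⇒ little 00 c0
L3: bne op=0x15:5|imm=-2:11 ⇒ 0xaffe ⇒ little fe af

80 63 00 C0 FE AF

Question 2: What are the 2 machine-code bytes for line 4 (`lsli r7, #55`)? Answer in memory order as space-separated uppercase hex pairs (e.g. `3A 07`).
4. lsli fields op=0x1c:5|rd=7:3|imm=55:8 → word e737h → 37 e7

37 E7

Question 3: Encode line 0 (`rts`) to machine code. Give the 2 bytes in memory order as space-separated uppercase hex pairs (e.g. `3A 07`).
line 0 (rts): pack op=0x18:5|pad=0:11 = 0xc000; little→ 00 c0

00 C0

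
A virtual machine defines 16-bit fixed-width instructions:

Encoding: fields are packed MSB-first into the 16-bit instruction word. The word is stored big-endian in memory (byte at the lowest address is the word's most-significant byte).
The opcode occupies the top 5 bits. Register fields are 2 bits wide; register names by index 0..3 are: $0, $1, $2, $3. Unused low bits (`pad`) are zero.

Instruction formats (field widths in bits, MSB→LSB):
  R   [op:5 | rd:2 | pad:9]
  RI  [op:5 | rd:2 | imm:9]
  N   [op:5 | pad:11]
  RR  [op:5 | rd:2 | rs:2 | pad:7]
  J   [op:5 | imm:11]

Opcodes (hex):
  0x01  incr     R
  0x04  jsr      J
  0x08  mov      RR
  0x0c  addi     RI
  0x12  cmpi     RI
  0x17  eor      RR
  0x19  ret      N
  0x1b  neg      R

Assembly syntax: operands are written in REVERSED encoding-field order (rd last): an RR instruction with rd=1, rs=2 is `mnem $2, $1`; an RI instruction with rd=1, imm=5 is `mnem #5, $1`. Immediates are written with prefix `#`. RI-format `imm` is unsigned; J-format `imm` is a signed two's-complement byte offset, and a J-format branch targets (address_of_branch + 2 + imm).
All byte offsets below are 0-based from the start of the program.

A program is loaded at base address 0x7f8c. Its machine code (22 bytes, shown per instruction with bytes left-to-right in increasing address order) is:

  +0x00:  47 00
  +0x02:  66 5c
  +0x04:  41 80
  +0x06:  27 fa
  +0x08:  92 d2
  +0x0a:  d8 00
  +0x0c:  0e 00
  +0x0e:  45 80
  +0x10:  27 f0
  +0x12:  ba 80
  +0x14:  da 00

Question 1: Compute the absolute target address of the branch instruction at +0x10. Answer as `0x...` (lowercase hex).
0x7f8e

+0x10: 27 f0 ⇒ word 0x27f0 (big)
  opcode bits[15:11]=0x4: jsr/J
  imm@[10:0]=0x7f0 (s11→-16) ⇒ #-16
  target = base 0x7f8c + off 0x10 + 2 + imm -16 = 0x7f8e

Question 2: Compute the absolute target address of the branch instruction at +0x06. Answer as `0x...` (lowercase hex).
off 0x06: read 27 fa as big → 0x27fa
  op=0x27fa>>11=0x4 ⇒ jsr (J)
  imm@[10:0]=0x7fa (s11→-6) ⇒ #-6
  target = base 0x7f8c + off 0x06 + 2 + imm -6 = 0x7f8e

0x7f8e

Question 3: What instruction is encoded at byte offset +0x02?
[02] 66 5c → 0x665c
  opcode bits[15:11]=0xc: addi/RI
  [10:9] rd=3 = $3
  [8:0] imm=92 = #92

addi #92, $3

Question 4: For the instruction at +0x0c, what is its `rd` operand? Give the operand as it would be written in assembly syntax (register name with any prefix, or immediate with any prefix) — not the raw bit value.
off 0x0c: read 0e 00 as big → 0x0e00
  op=0x0e00>>11=0x1 ⇒ incr (R)
  rd@[10:9]=0x3 ⇒ $3

$3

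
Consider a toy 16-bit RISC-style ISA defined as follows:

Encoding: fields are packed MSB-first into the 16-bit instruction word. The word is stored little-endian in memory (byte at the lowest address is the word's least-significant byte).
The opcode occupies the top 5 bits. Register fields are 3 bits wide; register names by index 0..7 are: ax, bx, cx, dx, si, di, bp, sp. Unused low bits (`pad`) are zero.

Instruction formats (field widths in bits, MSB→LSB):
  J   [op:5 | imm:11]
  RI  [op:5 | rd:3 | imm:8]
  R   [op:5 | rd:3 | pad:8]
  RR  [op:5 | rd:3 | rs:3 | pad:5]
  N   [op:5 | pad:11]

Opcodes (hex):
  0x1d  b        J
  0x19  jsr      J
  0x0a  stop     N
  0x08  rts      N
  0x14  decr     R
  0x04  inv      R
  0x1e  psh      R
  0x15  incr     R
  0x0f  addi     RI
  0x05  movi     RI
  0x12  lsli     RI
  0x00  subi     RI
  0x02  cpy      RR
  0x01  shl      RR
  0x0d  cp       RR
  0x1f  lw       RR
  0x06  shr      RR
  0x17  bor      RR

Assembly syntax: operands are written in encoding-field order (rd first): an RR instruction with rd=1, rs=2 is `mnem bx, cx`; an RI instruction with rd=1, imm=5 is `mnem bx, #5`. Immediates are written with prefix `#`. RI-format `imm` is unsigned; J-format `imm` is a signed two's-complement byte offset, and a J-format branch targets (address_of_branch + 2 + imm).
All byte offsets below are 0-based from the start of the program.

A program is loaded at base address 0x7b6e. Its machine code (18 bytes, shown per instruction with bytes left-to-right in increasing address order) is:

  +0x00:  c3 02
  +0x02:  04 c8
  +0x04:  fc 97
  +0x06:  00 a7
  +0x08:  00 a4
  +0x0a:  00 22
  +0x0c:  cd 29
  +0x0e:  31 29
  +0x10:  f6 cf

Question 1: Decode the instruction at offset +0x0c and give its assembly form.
off 0x0c: read cd 29 as little → 0x29cd
  opcode bits[15:11]=0x5: movi/RI
  rd@[10:8]=0x1 ⇒ bx
  imm@[7:0]=0xcd ⇒ #205

movi bx, #205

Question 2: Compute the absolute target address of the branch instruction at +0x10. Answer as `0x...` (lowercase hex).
off 0x10: read f6 cf as little → 0xcff6
  top 5b → 0x19 → jsr [J]
  imm: (w>>0)&0x7ff=0x7f6 (s11→-10) → #-10
  target = base 0x7b6e + off 0x10 + 2 + imm -10 = 0x7b76

0x7b76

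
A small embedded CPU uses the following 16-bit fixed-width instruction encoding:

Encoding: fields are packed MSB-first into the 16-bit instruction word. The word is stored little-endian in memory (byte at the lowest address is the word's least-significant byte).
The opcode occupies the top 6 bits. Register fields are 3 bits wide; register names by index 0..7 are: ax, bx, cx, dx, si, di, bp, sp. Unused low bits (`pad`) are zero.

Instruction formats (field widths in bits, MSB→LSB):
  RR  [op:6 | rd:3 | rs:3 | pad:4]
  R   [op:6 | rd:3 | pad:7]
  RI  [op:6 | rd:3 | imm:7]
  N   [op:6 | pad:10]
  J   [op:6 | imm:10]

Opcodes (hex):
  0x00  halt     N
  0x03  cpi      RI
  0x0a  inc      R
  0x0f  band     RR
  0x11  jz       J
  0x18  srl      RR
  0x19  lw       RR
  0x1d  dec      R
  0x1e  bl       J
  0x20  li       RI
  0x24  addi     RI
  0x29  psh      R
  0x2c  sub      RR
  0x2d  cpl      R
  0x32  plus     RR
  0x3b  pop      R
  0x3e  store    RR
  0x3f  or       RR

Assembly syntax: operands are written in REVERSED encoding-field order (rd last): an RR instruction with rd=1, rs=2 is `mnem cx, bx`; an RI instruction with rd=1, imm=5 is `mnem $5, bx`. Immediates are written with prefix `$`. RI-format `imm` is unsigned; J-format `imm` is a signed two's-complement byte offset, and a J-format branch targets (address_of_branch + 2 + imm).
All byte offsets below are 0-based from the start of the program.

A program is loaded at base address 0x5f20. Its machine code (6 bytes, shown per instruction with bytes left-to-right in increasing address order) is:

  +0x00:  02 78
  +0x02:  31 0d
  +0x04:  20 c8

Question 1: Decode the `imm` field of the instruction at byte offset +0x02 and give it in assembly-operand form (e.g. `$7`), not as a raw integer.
@+02  little-endian(31 0d) = 0x0d31
  top 6b → 0x3 → cpi [RI]
  rd: (w>>7)&0x7=0x2 → cx
  imm: (w>>0)&0x7f=0x31 → $49

$49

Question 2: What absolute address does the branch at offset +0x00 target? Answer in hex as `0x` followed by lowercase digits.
0x5f24

off 0x00: read 02 78 as little → 0x7802
  op=0x7802>>10=0x1e ⇒ bl (J)
  imm: (w>>0)&0x3ff=0x2 → $2
  target = base 0x5f20 + off 0x00 + 2 + imm 2 = 0x5f24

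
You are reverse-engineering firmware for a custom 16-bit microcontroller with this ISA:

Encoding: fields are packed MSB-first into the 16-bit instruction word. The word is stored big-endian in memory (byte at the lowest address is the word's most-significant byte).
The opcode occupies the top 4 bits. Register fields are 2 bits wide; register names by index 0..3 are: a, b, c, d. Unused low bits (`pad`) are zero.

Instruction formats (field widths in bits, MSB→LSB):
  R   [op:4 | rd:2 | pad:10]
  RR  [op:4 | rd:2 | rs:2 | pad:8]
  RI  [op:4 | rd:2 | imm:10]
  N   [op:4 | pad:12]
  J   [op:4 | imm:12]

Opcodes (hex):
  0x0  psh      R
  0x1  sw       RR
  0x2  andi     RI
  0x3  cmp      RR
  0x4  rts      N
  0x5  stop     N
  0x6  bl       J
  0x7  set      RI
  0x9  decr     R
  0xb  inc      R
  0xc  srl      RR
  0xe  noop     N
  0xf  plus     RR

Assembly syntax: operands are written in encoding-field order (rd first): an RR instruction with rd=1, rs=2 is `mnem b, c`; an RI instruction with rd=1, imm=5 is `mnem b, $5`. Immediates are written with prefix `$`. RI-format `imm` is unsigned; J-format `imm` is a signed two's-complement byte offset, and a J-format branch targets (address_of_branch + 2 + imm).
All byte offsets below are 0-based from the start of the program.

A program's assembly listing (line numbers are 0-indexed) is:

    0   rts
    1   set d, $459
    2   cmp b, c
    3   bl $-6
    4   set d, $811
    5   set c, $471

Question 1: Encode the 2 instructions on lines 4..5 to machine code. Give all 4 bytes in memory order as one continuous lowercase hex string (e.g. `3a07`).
7f2b79d7

4. set fields op=0x7:4|rd=3:2|imm=811:10 → word 7f2bh → 7f 2b
5. set fields op=0x7:4|rd=2:2|imm=471:10 → word 79d7h → 79 d7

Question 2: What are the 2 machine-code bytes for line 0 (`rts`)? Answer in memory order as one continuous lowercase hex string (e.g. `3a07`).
L0: rts op=0x4:4|pad=0:12 ⇒ 0x4000 ⇒ big 40 00

4000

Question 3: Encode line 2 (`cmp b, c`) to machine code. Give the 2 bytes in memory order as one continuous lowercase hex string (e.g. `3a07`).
2. cmp fields op=0x3:4|rd=1:2|rs=2:2|pad=0:8 → word 3600h → 36 00

3600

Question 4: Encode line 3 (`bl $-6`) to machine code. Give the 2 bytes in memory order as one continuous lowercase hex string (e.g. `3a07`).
6ffa

L3: bl op=0x6:4|imm=-6:12 ⇒ 0x6ffa ⇒ big 6f fa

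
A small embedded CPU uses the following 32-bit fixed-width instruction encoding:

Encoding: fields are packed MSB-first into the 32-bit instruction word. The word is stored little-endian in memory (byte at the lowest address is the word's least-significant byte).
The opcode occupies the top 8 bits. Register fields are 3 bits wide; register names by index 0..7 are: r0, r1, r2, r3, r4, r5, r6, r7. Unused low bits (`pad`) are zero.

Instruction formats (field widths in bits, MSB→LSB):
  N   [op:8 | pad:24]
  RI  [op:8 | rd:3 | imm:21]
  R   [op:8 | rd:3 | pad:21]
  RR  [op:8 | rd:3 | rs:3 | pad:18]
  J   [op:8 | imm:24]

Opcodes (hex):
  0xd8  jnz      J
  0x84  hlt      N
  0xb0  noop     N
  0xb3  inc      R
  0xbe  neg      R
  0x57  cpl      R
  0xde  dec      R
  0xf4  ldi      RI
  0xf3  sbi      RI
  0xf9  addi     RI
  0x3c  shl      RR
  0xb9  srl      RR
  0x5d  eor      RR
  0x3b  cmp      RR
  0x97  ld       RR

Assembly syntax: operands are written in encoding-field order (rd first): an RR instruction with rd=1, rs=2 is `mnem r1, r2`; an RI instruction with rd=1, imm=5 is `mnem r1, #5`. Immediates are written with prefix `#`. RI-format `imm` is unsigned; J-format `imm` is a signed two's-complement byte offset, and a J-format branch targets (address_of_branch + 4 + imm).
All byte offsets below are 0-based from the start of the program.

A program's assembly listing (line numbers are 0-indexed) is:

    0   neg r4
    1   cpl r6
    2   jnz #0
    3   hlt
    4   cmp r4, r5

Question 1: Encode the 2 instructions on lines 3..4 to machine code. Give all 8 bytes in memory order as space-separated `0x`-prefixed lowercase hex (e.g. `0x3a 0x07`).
L3: hlt op=0x84:8|pad=0:24 ⇒ 0x84000000 ⇒ little 00 00 00 84
L4: cmp op=0x3b:8|rd=4:3|rs=5:3|pad=0:18 ⇒ 0x3b940000 ⇒ little 00 00 94 3b

0x00 0x00 0x00 0x84 0x00 0x00 0x94 0x3b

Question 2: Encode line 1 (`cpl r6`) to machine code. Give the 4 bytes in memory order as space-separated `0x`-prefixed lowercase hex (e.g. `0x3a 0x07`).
line 1 (cpl): pack op=0x57:8|rd=6:3|pad=0:21 = 0x57c00000; little→ 00 00 c0 57

0x00 0x00 0xc0 0x57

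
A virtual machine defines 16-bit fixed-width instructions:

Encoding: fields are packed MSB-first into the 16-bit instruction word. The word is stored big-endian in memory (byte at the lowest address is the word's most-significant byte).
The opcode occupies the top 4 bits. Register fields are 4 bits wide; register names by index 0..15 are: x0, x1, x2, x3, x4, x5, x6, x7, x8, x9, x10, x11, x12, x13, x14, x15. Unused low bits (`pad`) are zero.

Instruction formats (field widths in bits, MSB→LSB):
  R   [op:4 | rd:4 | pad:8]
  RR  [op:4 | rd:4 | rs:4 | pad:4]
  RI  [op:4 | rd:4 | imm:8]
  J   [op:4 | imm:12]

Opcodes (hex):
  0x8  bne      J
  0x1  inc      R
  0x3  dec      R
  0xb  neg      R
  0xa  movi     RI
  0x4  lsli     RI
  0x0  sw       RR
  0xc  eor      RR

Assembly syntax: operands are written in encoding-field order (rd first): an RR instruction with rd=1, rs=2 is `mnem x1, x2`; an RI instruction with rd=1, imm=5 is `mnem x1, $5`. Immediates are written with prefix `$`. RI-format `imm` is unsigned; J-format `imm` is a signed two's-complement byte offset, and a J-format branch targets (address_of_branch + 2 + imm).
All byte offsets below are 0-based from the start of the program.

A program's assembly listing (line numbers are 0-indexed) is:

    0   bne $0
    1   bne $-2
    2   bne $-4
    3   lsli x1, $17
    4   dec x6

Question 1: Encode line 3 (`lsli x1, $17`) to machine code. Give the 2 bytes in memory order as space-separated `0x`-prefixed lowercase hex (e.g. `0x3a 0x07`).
0x41 0x11

line 3 (lsli): pack op=0x4:4|rd=1:4|imm=17:8 = 0x4111; big→ 41 11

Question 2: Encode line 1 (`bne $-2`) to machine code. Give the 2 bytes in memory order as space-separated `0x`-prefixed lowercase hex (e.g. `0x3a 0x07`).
0x8f 0xfe

L1: bne op=0x8:4|imm=-2:12 ⇒ 0x8ffe ⇒ big 8f fe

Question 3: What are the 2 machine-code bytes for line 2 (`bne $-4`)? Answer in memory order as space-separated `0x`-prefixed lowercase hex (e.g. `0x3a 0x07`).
0x8f 0xfc

L2: bne op=0x8:4|imm=-4:12 ⇒ 0x8ffc ⇒ big 8f fc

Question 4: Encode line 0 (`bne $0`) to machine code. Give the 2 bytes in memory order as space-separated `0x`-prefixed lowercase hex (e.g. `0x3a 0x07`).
0x80 0x00

0. bne fields op=0x8:4|imm=0:12 → word 8000h → 80 00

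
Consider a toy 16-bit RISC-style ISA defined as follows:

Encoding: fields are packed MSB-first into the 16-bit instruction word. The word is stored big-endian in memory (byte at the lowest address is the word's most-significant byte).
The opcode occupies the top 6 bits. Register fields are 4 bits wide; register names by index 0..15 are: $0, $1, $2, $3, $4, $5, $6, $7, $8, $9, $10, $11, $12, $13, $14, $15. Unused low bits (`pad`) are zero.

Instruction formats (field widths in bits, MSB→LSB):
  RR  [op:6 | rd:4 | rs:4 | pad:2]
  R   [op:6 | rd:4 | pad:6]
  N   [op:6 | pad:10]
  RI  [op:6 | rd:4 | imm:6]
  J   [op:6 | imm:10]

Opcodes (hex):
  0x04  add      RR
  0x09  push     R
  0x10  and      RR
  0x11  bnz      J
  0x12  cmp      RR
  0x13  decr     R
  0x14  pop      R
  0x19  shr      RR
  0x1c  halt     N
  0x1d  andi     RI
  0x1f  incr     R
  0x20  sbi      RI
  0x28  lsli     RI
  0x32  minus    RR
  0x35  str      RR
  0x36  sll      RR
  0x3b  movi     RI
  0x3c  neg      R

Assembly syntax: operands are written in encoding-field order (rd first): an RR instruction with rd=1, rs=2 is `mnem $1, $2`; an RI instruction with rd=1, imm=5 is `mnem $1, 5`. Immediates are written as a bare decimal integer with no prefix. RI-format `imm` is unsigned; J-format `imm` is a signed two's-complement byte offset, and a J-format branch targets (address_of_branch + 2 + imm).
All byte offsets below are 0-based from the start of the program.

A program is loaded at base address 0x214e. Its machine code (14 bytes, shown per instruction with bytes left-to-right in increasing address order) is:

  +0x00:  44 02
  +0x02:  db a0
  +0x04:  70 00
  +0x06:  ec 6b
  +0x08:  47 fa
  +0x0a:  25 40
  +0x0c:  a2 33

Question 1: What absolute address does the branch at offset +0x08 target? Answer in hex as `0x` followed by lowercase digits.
0x2152

[08] 47 fa → 0x47fa
  opcode bits[15:10]=0x11: bnz/J
  imm@[9:0]=0x3fa (s10→-6) ⇒ -6
  target = base 0x214e + off 0x08 + 2 + imm -6 = 0x2152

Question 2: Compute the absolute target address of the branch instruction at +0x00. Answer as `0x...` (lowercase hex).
@+00  big-endian(44 02) = 0x4402
  opcode bits[15:10]=0x11: bnz/J
  imm@[9:0]=0x2 ⇒ 2
  target = base 0x214e + off 0x00 + 2 + imm 2 = 0x2152

0x2152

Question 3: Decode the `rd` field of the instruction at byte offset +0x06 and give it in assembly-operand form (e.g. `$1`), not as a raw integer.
$1

+0x06: ec 6b ⇒ word 0xec6b (big)
  opcode bits[15:10]=0x3b: movi/RI
  [9:6] rd=1 = $1
  [5:0] imm=43 = 43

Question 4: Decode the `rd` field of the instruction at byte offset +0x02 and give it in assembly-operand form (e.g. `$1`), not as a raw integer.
@+02  big-endian(db a0) = 0xdba0
  top 6b → 0x36 → sll [RR]
  rd: (w>>6)&0xf=0xe → $14
  rs: (w>>2)&0xf=0x8 → $8

$14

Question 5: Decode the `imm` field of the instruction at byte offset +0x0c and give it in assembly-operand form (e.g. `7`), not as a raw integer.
off 0x0c: read a2 33 as big → 0xa233
  top 6b → 0x28 → lsli [RI]
  rd@[9:6]=0x8 ⇒ $8
  imm@[5:0]=0x33 ⇒ 51

51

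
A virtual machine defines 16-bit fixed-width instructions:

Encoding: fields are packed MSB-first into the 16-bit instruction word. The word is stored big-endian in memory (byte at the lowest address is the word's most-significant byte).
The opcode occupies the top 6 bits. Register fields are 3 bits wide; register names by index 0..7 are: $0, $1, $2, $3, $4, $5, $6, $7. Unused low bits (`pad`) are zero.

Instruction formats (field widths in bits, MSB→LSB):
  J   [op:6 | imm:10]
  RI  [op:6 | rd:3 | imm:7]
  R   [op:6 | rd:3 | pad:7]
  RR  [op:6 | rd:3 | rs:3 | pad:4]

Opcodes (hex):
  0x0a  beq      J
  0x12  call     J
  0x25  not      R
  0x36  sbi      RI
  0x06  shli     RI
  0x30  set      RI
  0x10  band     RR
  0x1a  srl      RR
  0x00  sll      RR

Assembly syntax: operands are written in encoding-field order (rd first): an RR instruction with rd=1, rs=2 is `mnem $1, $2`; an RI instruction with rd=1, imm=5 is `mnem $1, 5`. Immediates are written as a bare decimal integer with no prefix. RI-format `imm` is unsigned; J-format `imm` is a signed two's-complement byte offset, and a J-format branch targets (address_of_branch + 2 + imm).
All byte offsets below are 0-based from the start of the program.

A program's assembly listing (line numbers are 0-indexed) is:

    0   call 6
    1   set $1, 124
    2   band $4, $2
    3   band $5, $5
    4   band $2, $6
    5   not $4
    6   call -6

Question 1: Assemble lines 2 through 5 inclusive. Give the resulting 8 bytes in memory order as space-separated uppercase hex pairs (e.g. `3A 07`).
42 20 42 D0 41 60 96 00

2. band fields op=0x10:6|rd=4:3|rs=2:3|pad=0:4 → word 4220h → 42 20
3. band fields op=0x10:6|rd=5:3|rs=5:3|pad=0:4 → word 42d0h → 42 d0
4. band fields op=0x10:6|rd=2:3|rs=6:3|pad=0:4 → word 4160h → 41 60
5. not fields op=0x25:6|rd=4:3|pad=0:7 → word 9600h → 96 00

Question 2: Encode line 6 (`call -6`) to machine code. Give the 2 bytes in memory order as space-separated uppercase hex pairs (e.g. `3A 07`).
line 6 (call): pack op=0x12:6|imm=-6:10 = 0x4bfa; big→ 4b fa

4B FA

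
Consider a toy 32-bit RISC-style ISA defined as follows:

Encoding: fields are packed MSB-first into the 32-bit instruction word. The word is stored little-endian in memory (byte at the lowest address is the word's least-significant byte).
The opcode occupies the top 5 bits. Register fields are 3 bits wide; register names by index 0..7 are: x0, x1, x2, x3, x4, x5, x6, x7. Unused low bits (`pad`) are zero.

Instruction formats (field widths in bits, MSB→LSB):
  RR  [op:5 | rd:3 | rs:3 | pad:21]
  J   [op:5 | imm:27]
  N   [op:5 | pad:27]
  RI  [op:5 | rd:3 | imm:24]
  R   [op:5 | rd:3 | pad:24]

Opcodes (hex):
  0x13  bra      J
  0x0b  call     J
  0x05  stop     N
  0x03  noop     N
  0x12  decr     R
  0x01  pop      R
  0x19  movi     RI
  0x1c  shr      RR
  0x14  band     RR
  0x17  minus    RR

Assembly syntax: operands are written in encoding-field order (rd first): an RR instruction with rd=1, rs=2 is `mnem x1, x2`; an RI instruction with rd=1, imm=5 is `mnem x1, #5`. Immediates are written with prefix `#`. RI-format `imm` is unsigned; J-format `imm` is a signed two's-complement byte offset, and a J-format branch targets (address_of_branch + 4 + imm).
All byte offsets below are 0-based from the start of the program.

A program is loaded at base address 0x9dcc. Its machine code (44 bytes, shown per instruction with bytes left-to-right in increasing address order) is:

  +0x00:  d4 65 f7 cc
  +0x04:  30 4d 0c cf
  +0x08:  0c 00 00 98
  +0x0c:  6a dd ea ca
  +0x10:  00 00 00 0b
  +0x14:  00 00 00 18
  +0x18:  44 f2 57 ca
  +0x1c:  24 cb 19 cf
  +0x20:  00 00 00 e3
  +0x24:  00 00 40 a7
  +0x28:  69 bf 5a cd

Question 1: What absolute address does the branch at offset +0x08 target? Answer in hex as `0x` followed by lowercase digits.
@+08  little-endian(0c 00 00 98) = 0x9800000c
  op=0x9800000c>>27=0x13 ⇒ bra (J)
  imm@[26:0]=0xc ⇒ #12
  target = base 0x9dcc + off 0x08 + 4 + imm 12 = 0x9de4

0x9de4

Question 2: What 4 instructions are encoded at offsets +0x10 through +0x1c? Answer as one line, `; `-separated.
+0x10: 00 00 00 0b ⇒ word 0x0b000000 (little)
  opcode bits[31:27]=0x1: pop/R
  rd@[26:24]=0x3 ⇒ x3
+0x14: 00 00 00 18 ⇒ word 0x18000000 (little)
  opcode bits[31:27]=0x3: noop/N
+0x18: 44 f2 57 ca ⇒ word 0xca57f244 (little)
  opcode bits[31:27]=0x19: movi/RI
  rd@[26:24]=0x2 ⇒ x2
  imm@[23:0]=0x57f244 ⇒ #5763652
+0x1c: 24 cb 19 cf ⇒ word 0xcf19cb24 (little)
  opcode bits[31:27]=0x19: movi/RI
  rd@[26:24]=0x7 ⇒ x7
  imm@[23:0]=0x19cb24 ⇒ #1690404

pop x3; noop; movi x2, #5763652; movi x7, #1690404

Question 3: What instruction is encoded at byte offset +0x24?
band x7, x2

@+24  little-endian(00 00 40 a7) = 0xa7400000
  opcode bits[31:27]=0x14: band/RR
  rd@[26:24]=0x7 ⇒ x7
  rs@[23:21]=0x2 ⇒ x2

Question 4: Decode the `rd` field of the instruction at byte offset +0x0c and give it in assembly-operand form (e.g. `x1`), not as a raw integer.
x2

[0c] 6a dd ea ca → 0xcaeadd6a
  opcode bits[31:27]=0x19: movi/RI
  rd@[26:24]=0x2 ⇒ x2
  imm@[23:0]=0xeadd6a ⇒ #15392106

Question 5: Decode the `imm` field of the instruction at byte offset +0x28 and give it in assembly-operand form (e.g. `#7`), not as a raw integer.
@+28  little-endian(69 bf 5a cd) = 0xcd5abf69
  op=0xcd5abf69>>27=0x19 ⇒ movi (RI)
  rd@[26:24]=0x5 ⇒ x5
  imm@[23:0]=0x5abf69 ⇒ #5947241

#5947241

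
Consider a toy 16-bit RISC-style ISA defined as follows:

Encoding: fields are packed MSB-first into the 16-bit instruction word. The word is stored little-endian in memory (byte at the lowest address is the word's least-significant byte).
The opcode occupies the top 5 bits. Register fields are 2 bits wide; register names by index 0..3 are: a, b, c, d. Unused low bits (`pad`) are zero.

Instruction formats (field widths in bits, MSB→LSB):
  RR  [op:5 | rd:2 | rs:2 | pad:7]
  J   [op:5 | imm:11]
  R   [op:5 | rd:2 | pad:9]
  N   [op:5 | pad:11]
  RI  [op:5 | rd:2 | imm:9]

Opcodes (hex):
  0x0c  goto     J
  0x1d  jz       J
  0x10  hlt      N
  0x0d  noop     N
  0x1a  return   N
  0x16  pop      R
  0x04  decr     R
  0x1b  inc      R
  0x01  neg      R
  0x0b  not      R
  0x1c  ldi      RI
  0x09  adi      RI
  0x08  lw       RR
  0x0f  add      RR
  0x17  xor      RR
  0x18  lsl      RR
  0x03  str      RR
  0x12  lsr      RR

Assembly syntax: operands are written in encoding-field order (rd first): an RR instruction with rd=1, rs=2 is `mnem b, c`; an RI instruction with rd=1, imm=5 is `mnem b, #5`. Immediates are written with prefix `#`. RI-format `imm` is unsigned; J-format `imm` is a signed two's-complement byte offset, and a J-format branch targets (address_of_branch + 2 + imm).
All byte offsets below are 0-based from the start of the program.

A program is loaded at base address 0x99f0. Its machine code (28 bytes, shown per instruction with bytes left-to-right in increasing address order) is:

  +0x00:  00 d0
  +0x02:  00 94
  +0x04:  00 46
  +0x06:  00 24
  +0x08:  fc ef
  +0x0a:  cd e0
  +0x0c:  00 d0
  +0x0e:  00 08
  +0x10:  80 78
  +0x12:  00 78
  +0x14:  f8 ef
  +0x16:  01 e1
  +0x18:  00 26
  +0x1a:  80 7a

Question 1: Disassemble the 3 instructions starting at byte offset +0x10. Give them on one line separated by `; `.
add a, b; add a, a; jz #-8

+0x10: 80 78 ⇒ word 0x7880 (little)
  opcode bits[15:11]=0xf: add/RR
  [10:9] rd=0 = a
  [8:7] rs=1 = b
+0x12: 00 78 ⇒ word 0x7800 (little)
  opcode bits[15:11]=0xf: add/RR
  [10:9] rd=0 = a
  [8:7] rs=0 = a
+0x14: f8 ef ⇒ word 0xeff8 (little)
  opcode bits[15:11]=0x1d: jz/J
  [10:0] imm=2040 (s11→-8) = #-8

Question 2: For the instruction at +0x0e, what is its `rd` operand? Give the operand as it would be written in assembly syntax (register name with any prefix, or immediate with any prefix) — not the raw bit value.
+0x0e: 00 08 ⇒ word 0x0800 (little)
  top 5b → 0x1 → neg [R]
  rd: (w>>9)&0x3=0x0 → a

a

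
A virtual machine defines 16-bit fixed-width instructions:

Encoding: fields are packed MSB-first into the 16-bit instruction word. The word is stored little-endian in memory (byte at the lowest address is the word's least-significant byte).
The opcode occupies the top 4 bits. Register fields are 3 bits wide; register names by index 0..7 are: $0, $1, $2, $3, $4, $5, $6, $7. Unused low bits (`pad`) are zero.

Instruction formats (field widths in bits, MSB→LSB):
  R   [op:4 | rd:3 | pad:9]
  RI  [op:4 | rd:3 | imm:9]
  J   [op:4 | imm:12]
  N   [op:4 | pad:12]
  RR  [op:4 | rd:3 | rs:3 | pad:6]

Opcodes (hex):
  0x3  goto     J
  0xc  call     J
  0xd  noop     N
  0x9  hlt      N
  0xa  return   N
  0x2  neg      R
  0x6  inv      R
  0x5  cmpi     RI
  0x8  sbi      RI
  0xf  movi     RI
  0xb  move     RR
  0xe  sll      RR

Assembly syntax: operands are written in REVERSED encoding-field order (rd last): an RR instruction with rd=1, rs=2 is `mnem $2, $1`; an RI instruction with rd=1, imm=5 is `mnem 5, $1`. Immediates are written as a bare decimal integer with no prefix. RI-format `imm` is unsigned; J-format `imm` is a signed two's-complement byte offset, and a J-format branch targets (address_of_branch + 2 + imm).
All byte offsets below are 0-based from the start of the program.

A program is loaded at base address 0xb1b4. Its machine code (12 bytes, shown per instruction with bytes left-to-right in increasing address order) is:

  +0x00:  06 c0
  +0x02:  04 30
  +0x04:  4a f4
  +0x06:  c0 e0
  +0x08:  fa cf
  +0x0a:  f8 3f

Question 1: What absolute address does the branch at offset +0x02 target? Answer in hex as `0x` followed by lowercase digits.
0xb1bc

[02] 04 30 → 0x3004
  op=0x3004>>12=0x3 ⇒ goto (J)
  imm@[11:0]=0x4 ⇒ 4
  target = base 0xb1b4 + off 0x02 + 2 + imm 4 = 0xb1bc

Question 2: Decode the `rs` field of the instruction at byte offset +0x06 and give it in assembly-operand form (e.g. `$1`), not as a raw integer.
$3

[06] c0 e0 → 0xe0c0
  op=0xe0c0>>12=0xe ⇒ sll (RR)
  rd: (w>>9)&0x7=0x0 → $0
  rs: (w>>6)&0x7=0x3 → $3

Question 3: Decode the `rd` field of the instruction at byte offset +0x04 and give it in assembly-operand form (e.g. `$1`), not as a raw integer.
+0x04: 4a f4 ⇒ word 0xf44a (little)
  opcode bits[15:12]=0xf: movi/RI
  [11:9] rd=2 = $2
  [8:0] imm=74 = 74

$2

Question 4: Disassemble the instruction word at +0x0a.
+0x0a: f8 3f ⇒ word 0x3ff8 (little)
  top 4b → 0x3 → goto [J]
  imm: (w>>0)&0xfff=0xff8 (s12→-8) → -8

goto -8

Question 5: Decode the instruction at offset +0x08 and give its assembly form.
@+08  little-endian(fa cf) = 0xcffa
  op=0xcffa>>12=0xc ⇒ call (J)
  imm@[11:0]=0xffa (s12→-6) ⇒ -6

call -6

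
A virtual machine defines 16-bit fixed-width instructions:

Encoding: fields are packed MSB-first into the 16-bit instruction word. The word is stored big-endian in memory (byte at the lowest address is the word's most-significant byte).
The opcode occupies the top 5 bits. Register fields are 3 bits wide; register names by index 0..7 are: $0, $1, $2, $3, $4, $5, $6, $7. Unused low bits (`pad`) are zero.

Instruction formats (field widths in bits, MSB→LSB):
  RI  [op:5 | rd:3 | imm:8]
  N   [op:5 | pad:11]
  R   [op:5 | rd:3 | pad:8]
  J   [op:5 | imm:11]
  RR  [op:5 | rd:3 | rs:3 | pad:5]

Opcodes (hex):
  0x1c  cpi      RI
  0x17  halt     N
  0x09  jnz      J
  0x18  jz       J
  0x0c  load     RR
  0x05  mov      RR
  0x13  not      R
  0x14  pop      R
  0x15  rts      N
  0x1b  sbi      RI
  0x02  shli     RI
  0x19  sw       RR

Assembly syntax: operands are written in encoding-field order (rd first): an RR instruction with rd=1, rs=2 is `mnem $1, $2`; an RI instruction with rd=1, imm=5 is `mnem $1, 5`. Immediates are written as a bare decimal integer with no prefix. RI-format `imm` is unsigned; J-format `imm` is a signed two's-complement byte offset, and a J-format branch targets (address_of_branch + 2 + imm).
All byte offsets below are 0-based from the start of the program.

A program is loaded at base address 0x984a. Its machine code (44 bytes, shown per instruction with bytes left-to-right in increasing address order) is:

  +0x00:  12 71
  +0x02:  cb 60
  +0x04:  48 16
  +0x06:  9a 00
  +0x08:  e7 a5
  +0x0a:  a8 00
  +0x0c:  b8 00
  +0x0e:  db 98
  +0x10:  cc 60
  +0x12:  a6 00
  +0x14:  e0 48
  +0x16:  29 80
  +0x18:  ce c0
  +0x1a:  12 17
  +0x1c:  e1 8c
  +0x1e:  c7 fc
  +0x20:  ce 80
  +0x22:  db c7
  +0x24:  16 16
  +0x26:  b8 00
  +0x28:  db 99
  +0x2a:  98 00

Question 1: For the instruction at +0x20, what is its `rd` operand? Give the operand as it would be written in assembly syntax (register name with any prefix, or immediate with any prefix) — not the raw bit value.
$6

[20] ce 80 → 0xce80
  op=0xce80>>11=0x19 ⇒ sw (RR)
  rd: (w>>8)&0x7=0x6 → $6
  rs: (w>>5)&0x7=0x4 → $4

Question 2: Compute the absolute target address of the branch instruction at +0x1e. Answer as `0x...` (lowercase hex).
0x9866

[1e] c7 fc → 0xc7fc
  opcode bits[15:11]=0x18: jz/J
  imm: (w>>0)&0x7ff=0x7fc (s11→-4) → -4
  target = base 0x984a + off 0x1e + 2 + imm -4 = 0x9866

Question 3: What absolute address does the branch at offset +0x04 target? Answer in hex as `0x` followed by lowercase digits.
off 0x04: read 48 16 as big → 0x4816
  top 5b → 0x9 → jnz [J]
  imm: (w>>0)&0x7ff=0x16 → 22
  target = base 0x984a + off 0x04 + 2 + imm 22 = 0x9866

0x9866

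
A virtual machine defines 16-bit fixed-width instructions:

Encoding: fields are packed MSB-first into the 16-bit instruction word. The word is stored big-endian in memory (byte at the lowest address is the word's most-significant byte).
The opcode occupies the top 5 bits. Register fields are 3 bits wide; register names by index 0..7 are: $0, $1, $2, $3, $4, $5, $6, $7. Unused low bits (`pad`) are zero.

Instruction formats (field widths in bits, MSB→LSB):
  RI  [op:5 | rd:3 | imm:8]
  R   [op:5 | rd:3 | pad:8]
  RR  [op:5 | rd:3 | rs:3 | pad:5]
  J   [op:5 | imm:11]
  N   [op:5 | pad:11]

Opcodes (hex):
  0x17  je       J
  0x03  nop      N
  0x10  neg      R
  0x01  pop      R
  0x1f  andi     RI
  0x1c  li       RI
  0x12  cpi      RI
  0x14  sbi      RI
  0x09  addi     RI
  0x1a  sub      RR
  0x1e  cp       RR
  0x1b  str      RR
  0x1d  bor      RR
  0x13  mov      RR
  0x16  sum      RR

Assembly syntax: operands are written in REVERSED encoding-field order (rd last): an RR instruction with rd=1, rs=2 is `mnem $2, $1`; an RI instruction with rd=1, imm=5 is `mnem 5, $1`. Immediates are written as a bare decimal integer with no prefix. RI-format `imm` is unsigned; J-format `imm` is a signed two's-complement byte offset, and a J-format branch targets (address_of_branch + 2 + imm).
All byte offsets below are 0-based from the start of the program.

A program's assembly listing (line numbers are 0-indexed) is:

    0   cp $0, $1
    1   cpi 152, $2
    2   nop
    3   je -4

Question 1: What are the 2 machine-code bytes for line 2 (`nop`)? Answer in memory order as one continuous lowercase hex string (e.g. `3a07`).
line 2 (nop): pack op=0x3:5|pad=0:11 = 0x1800; big→ 18 00

1800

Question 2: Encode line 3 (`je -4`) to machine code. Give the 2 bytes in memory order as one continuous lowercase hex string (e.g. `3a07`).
bffc

3. je fields op=0x17:5|imm=-4:11 → word bffch → bf fc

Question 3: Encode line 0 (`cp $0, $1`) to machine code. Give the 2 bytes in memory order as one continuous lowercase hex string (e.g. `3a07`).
line 0 (cp): pack op=0x1e:5|rd=1:3|rs=0:3|pad=0:5 = 0xf100; big→ f1 00

f100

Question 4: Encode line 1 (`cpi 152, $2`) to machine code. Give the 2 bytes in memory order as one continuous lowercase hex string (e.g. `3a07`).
line 1 (cpi): pack op=0x12:5|rd=2:3|imm=152:8 = 0x9298; big→ 92 98

9298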